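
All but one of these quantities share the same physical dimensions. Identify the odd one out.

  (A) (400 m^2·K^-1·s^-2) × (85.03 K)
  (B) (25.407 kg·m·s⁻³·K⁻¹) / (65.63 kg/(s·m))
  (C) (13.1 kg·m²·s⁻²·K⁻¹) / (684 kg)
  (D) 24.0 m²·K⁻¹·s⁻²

(A)

In SI base units:
  (A) [m²·s⁻²·K⁻¹] · [K] = m²·s⁻²
  (B) [kg·m·s⁻³·K⁻¹] / [kg·m⁻¹·s⁻¹] = m²·s⁻²·K⁻¹
  (C) [kg·m²·s⁻²·K⁻¹] / [kg] = m²·s⁻²·K⁻¹
  (D) m²·s⁻²·K⁻¹
All reduce to m²·s⁻²·K⁻¹ except (A), which is m²·s⁻².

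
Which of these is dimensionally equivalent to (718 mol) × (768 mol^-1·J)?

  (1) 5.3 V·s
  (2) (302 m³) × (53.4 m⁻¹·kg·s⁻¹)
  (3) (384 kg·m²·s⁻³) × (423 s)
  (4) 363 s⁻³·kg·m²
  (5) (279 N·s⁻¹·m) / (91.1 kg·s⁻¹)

(3)

Reference: [mol] · [kg·m²·s⁻²·mol⁻¹] = kg·m²·s⁻².
Each option:
  (1) V·s = J·C⁻¹·s = kg·m²·s⁻²·A⁻¹
  (2) [m³] · [kg·m⁻¹·s⁻¹] = kg·m²·s⁻¹
  (3) [kg·m²·s⁻³] · [s] = kg·m²·s⁻²  ← same
  (4) kg·m²·s⁻³
  (5) [kg·m²·s⁻³] / [kg·s⁻¹] = m²·s⁻²
Only (3) matches kg·m²·s⁻².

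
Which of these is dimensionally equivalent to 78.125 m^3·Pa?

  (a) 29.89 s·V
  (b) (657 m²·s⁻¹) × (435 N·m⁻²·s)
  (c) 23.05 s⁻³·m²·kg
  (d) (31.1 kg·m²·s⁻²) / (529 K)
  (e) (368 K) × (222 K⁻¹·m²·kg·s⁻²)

Reference: Pa·m³ = N·m⁻²·m³ = kg·m²·s⁻².
Each option:
  (a) V·s = J·C⁻¹·s = kg·m²·s⁻²·A⁻¹
  (b) [m²·s⁻¹] · [kg·m⁻¹·s⁻¹] = kg·m·s⁻²
  (c) kg·m²·s⁻³
  (d) [kg·m²·s⁻²] / [K] = kg·m²·s⁻²·K⁻¹
  (e) [K] · [kg·m²·s⁻²·K⁻¹] = kg·m²·s⁻²  ← same
Only (e) matches kg·m²·s⁻².

(e)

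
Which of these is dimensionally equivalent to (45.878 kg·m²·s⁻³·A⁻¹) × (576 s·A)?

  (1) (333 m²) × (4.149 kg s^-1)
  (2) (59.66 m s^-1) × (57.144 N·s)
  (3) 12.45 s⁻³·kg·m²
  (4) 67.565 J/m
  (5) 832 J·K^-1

(2)

Reference: [kg·m²·s⁻³·A⁻¹] · [s·A] = kg·m²·s⁻².
Each option:
  (1) [m²] · [kg·s⁻¹] = kg·m²·s⁻¹
  (2) [m·s⁻¹] · [kg·m·s⁻¹] = kg·m²·s⁻²  ← same
  (3) kg·m²·s⁻³
  (4) J·m⁻¹ = N·m·m⁻¹ = kg·m·s⁻²
  (5) J·K⁻¹ = N·m·K⁻¹ = kg·m²·s⁻²·K⁻¹
Only (2) matches kg·m²·s⁻².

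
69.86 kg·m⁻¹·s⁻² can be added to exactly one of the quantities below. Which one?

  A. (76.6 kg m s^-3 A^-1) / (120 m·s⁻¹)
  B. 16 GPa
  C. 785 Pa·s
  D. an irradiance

B.

Reference: kg·m⁻¹·s⁻².
Each option:
  A. [kg·m·s⁻³·A⁻¹] / [m·s⁻¹] = kg·s⁻²·A⁻¹
  B. Pa = N·m⁻² = kg·m⁻¹·s⁻²  ← same
  C. Pa·s = N·m⁻²·s = kg·m⁻¹·s⁻¹
  D. [irradiance] = kg·s⁻³
Only B. matches kg·m⁻¹·s⁻².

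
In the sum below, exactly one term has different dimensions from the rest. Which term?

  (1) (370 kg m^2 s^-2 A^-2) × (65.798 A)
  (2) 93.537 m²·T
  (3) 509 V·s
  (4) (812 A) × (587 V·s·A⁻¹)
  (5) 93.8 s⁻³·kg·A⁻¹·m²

Dimensions:
  (1) [kg·m²·s⁻²·A⁻²] · [A] = kg·m²·s⁻²·A⁻¹
  (2) T·m² = Wb·m⁻²·m² = kg·m²·s⁻²·A⁻¹
  (3) V·s = J·C⁻¹·s = kg·m²·s⁻²·A⁻¹
  (4) [A] · [kg·m²·s⁻²·A⁻²] = kg·m²·s⁻²·A⁻¹
  (5) kg·m²·s⁻³·A⁻¹
All reduce to kg·m²·s⁻²·A⁻¹ except (5), which is kg·m²·s⁻³·A⁻¹.

(5)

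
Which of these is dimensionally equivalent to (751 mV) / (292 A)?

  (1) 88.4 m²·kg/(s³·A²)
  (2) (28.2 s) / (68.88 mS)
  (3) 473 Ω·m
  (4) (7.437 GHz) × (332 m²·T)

(1)

Reference: [kg·m²·s⁻³·A⁻¹] / [A] = kg·m²·s⁻³·A⁻².
Each option:
  (1) kg·m²·s⁻³·A⁻²  ← same
  (2) [s] / [kg⁻¹·m⁻²·s³·A²] = kg·m²·s⁻²·A⁻²
  (3) Ω·m = V·A⁻¹·m = kg·m³·s⁻³·A⁻²
  (4) [s⁻¹] · [kg·m²·s⁻²·A⁻¹] = kg·m²·s⁻³·A⁻¹
Only (1) matches kg·m²·s⁻³·A⁻².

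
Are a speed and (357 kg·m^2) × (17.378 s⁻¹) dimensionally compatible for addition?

No

In SI base units:
  a speed:  [speed] = m·s⁻¹
  (357 kg·m^2) × (17.378 s⁻¹):  [kg·m²] · [s⁻¹] = kg·m²·s⁻¹
m·s⁻¹ ≠ kg·m²·s⁻¹, so they cannot be added.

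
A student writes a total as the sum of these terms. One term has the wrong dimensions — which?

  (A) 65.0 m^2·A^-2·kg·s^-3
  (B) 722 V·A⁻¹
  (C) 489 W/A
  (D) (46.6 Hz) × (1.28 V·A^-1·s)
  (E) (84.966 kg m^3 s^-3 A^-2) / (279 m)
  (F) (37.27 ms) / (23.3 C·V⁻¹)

Reduce each to base SI dimensions:
  (A) kg·m²·s⁻³·A⁻²
  (B) V·A⁻¹ = J·C⁻¹·A⁻¹ = kg·m²·s⁻³·A⁻²
  (C) W·A⁻¹ = J·s⁻¹·A⁻¹ = kg·m²·s⁻³·A⁻¹
  (D) [s⁻¹] · [kg·m²·s⁻²·A⁻²] = kg·m²·s⁻³·A⁻²
  (E) [kg·m³·s⁻³·A⁻²] / [m] = kg·m²·s⁻³·A⁻²
  (F) [s] / [kg⁻¹·m⁻²·s⁴·A²] = kg·m²·s⁻³·A⁻²
All reduce to kg·m²·s⁻³·A⁻² except (C), which is kg·m²·s⁻³·A⁻¹.

(C)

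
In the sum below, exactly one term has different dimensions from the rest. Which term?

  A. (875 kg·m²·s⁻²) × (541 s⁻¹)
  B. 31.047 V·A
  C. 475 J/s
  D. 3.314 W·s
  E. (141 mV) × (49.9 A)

Expand each in SI base units:
  A. [kg·m²·s⁻²] · [s⁻¹] = kg·m²·s⁻³
  B. V·A = J·C⁻¹·A = kg·m²·s⁻³
  C. J·s⁻¹ = N·m·s⁻¹ = kg·m²·s⁻³
  D. W·s = J·s⁻¹·s = kg·m²·s⁻²
  E. [kg·m²·s⁻³·A⁻¹] · [A] = kg·m²·s⁻³
All reduce to kg·m²·s⁻³ except D., which is kg·m²·s⁻².

D.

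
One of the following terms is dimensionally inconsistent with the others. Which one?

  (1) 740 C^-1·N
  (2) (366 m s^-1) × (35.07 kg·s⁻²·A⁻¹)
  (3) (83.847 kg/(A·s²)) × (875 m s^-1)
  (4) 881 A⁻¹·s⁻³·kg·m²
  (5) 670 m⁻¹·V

Expand each in SI base units:
  (1) N·C⁻¹ = kg·m·s⁻²·(s·A)⁻¹ = kg·m·s⁻³·A⁻¹
  (2) [m·s⁻¹] · [kg·s⁻²·A⁻¹] = kg·m·s⁻³·A⁻¹
  (3) [kg·s⁻²·A⁻¹] · [m·s⁻¹] = kg·m·s⁻³·A⁻¹
  (4) kg·m²·s⁻³·A⁻¹
  (5) V·m⁻¹ = J·C⁻¹·m⁻¹ = kg·m·s⁻³·A⁻¹
All reduce to kg·m·s⁻³·A⁻¹ except (4), which is kg·m²·s⁻³·A⁻¹.

(4)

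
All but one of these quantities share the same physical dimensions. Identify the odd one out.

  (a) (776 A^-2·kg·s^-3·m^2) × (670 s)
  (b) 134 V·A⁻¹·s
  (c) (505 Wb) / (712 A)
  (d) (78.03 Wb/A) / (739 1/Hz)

In SI base units:
  (a) [kg·m²·s⁻³·A⁻²] · [s] = kg·m²·s⁻²·A⁻²
  (b) V·s·A⁻¹ = J·C⁻¹·s·A⁻¹ = kg·m²·s⁻²·A⁻²
  (c) [kg·m²·s⁻²·A⁻¹] / [A] = kg·m²·s⁻²·A⁻²
  (d) [kg·m²·s⁻²·A⁻²] / [s] = kg·m²·s⁻³·A⁻²
All reduce to kg·m²·s⁻²·A⁻² except (d), which is kg·m²·s⁻³·A⁻².

(d)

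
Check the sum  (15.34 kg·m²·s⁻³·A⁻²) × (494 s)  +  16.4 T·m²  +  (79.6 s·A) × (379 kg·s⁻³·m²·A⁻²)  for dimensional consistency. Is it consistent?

Reduce each to base SI dimensions:
  (15.34 kg·m²·s⁻³·A⁻²) × (494 s):  [kg·m²·s⁻³·A⁻²] · [s] = kg·m²·s⁻²·A⁻²
  16.4 T·m²:  T·m² = Wb·m⁻²·m² = kg·m²·s⁻²·A⁻¹
  (79.6 s·A) × (379 kg·s⁻³·m²·A⁻²):  [s·A] · [kg·m²·s⁻³·A⁻²] = kg·m²·s⁻²·A⁻¹
The terms do not share a single dimension (kg·m²·s⁻²·A⁻² vs kg·m²·s⁻²·A⁻¹).

No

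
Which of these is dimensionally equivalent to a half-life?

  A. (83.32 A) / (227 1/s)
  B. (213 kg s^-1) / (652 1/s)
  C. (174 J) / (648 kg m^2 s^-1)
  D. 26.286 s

D.

Reference: [half-life] = s.
Each option:
  A. [A] / [s⁻¹] = s·A
  B. [kg·s⁻¹] / [s⁻¹] = kg
  C. [kg·m²·s⁻²] / [kg·m²·s⁻¹] = s⁻¹
  D. s  ← same
Only D. matches s.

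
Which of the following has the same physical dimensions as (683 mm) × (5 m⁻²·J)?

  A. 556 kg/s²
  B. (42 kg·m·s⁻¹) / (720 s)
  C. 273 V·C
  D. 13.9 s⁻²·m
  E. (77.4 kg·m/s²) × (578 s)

Reference: [m] · [kg·s⁻²] = kg·m·s⁻².
Each option:
  A. kg·s⁻²
  B. [kg·m·s⁻¹] / [s] = kg·m·s⁻²  ← same
  C. C·V = s·A·J·C⁻¹ = kg·m²·s⁻²
  D. m·s⁻²
  E. [kg·m·s⁻²] · [s] = kg·m·s⁻¹
Only B. matches kg·m·s⁻².

B.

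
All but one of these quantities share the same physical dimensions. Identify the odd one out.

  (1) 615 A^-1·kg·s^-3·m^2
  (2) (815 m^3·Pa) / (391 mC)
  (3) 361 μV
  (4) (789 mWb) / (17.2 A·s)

Dimensions:
  (1) kg·m²·s⁻³·A⁻¹
  (2) [kg·m²·s⁻²] / [s·A] = kg·m²·s⁻³·A⁻¹
  (3) V = J·C⁻¹ = kg·m²·s⁻³·A⁻¹
  (4) [kg·m²·s⁻²·A⁻¹] / [s·A] = kg·m²·s⁻³·A⁻²
All reduce to kg·m²·s⁻³·A⁻¹ except (4), which is kg·m²·s⁻³·A⁻².

(4)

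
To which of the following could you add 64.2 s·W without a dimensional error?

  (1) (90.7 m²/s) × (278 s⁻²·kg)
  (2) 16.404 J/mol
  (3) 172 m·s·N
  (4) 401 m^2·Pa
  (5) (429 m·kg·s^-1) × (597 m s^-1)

Reference: W·s = J·s⁻¹·s = kg·m²·s⁻².
Each option:
  (1) [m²·s⁻¹] · [kg·s⁻²] = kg·m²·s⁻³
  (2) J·mol⁻¹ = N·m·mol⁻¹ = kg·m²·s⁻²·mol⁻¹
  (3) N·m·s = kg·m·s⁻²·m·s = kg·m²·s⁻¹
  (4) Pa·m² = N·m⁻²·m² = kg·m·s⁻²
  (5) [kg·m·s⁻¹] · [m·s⁻¹] = kg·m²·s⁻²  ← same
Only (5) matches kg·m²·s⁻².

(5)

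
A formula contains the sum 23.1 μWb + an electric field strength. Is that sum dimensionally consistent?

Work out the base dimensions of each:
  23.1 μWb:  Wb = V·s = kg·m²·s⁻²·A⁻¹
  an electric field strength:  [electric field strength] = kg·m·s⁻³·A⁻¹
kg·m²·s⁻²·A⁻¹ ≠ kg·m·s⁻³·A⁻¹, so they cannot be added.

No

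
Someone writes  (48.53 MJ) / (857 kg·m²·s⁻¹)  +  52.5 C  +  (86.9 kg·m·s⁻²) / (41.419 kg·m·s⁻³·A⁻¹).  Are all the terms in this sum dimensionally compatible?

No

Work out the base dimensions of each:
  (48.53 MJ) / (857 kg·m²·s⁻¹):  [kg·m²·s⁻²] / [kg·m²·s⁻¹] = s⁻¹
  52.5 C:  C = s·A
  (86.9 kg·m·s⁻²) / (41.419 kg·m·s⁻³·A⁻¹):  [kg·m·s⁻²] / [kg·m·s⁻³·A⁻¹] = s·A
The terms do not share a single dimension (s·A vs s⁻¹).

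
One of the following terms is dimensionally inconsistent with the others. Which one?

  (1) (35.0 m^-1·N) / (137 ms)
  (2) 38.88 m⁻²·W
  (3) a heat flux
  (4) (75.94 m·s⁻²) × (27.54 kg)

Dimensions:
  (1) [kg·s⁻²] / [s] = kg·s⁻³
  (2) W·m⁻² = J·s⁻¹·m⁻² = kg·s⁻³
  (3) [heat flux] = kg·s⁻³
  (4) [m·s⁻²] · [kg] = kg·m·s⁻²
All reduce to kg·s⁻³ except (4), which is kg·m·s⁻².

(4)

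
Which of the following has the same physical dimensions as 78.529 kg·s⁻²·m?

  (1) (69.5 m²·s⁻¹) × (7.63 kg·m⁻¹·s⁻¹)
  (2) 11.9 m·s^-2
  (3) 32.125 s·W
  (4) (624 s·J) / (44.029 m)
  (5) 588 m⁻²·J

Reference: kg·m·s⁻².
Each option:
  (1) [m²·s⁻¹] · [kg·m⁻¹·s⁻¹] = kg·m·s⁻²  ← same
  (2) m·s⁻²
  (3) W·s = J·s⁻¹·s = kg·m²·s⁻²
  (4) [kg·m²·s⁻¹] / [m] = kg·m·s⁻¹
  (5) J·m⁻² = N·m·m⁻² = kg·s⁻²
Only (1) matches kg·m·s⁻².

(1)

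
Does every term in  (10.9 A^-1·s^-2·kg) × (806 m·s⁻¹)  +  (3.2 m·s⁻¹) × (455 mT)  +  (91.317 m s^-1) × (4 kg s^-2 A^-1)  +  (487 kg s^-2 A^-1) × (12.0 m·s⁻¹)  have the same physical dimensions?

Yes

Expand each in SI base units:
  (10.9 A^-1·s^-2·kg) × (806 m·s⁻¹):  [kg·s⁻²·A⁻¹] · [m·s⁻¹] = kg·m·s⁻³·A⁻¹
  (3.2 m·s⁻¹) × (455 mT):  [m·s⁻¹] · [kg·s⁻²·A⁻¹] = kg·m·s⁻³·A⁻¹
  (91.317 m s^-1) × (4 kg s^-2 A^-1):  [m·s⁻¹] · [kg·s⁻²·A⁻¹] = kg·m·s⁻³·A⁻¹
  (487 kg s^-2 A^-1) × (12.0 m·s⁻¹):  [kg·s⁻²·A⁻¹] · [m·s⁻¹] = kg·m·s⁻³·A⁻¹
Every term reduces to kg·m·s⁻³·A⁻¹.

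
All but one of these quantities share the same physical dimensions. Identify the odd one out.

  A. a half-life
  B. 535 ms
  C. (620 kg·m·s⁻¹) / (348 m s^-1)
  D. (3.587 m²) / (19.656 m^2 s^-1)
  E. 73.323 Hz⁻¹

C.

Reduce each to base SI dimensions:
  A. [half-life] = s
  B. s
  C. [kg·m·s⁻¹] / [m·s⁻¹] = kg
  D. [m²] / [m²·s⁻¹] = s
  E. Hz⁻¹ = (s⁻¹)⁻¹ = s
All reduce to s except C., which is kg.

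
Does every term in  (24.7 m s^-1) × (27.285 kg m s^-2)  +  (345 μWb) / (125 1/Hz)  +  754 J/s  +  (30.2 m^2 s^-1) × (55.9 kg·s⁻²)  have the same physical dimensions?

Work out the base dimensions of each:
  (24.7 m s^-1) × (27.285 kg m s^-2):  [m·s⁻¹] · [kg·m·s⁻²] = kg·m²·s⁻³
  (345 μWb) / (125 1/Hz):  [kg·m²·s⁻²·A⁻¹] / [s] = kg·m²·s⁻³·A⁻¹
  754 J/s:  J·s⁻¹ = N·m·s⁻¹ = kg·m²·s⁻³
  (30.2 m^2 s^-1) × (55.9 kg·s⁻²):  [m²·s⁻¹] · [kg·s⁻²] = kg·m²·s⁻³
The terms do not share a single dimension (kg·m²·s⁻³ vs kg·m²·s⁻³·A⁻¹).

No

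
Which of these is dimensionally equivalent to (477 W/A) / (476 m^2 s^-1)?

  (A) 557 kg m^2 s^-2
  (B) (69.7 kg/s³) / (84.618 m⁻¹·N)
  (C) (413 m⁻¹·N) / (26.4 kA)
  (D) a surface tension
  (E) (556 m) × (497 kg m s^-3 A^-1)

Reference: [kg·m²·s⁻³·A⁻¹] / [m²·s⁻¹] = kg·s⁻²·A⁻¹.
Each option:
  (A) kg·m²·s⁻²
  (B) [kg·s⁻³] / [kg·s⁻²] = s⁻¹
  (C) [kg·s⁻²] / [A] = kg·s⁻²·A⁻¹  ← same
  (D) [surface tension] = kg·s⁻²
  (E) [m] · [kg·m·s⁻³·A⁻¹] = kg·m²·s⁻³·A⁻¹
Only (C) matches kg·s⁻²·A⁻¹.

(C)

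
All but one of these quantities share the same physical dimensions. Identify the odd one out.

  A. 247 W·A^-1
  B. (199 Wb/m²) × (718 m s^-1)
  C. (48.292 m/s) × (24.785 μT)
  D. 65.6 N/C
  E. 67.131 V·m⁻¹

In SI base units:
  A. W·A⁻¹ = J·s⁻¹·A⁻¹ = kg·m²·s⁻³·A⁻¹
  B. [kg·s⁻²·A⁻¹] · [m·s⁻¹] = kg·m·s⁻³·A⁻¹
  C. [m·s⁻¹] · [kg·s⁻²·A⁻¹] = kg·m·s⁻³·A⁻¹
  D. N·C⁻¹ = kg·m·s⁻²·(s·A)⁻¹ = kg·m·s⁻³·A⁻¹
  E. V·m⁻¹ = J·C⁻¹·m⁻¹ = kg·m·s⁻³·A⁻¹
All reduce to kg·m·s⁻³·A⁻¹ except A., which is kg·m²·s⁻³·A⁻¹.

A.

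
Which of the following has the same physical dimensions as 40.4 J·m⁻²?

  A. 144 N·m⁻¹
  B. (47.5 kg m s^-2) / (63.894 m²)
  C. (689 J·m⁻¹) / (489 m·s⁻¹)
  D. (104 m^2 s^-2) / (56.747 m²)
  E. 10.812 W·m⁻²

Reference: J·m⁻² = N·m·m⁻² = kg·s⁻².
Each option:
  A. N·m⁻¹ = kg·m·s⁻²·m⁻¹ = kg·s⁻²  ← same
  B. [kg·m·s⁻²] / [m²] = kg·m⁻¹·s⁻²
  C. [kg·m·s⁻²] / [m·s⁻¹] = kg·s⁻¹
  D. [m²·s⁻²] / [m²] = s⁻²
  E. W·m⁻² = J·s⁻¹·m⁻² = kg·s⁻³
Only A. matches kg·s⁻².

A.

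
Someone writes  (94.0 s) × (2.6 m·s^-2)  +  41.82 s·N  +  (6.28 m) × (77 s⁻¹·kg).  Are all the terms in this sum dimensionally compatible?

Work out the base dimensions of each:
  (94.0 s) × (2.6 m·s^-2):  [s] · [m·s⁻²] = m·s⁻¹
  41.82 s·N:  N·s = kg·m·s⁻²·s = kg·m·s⁻¹
  (6.28 m) × (77 s⁻¹·kg):  [m] · [kg·s⁻¹] = kg·m·s⁻¹
The terms do not share a single dimension (kg·m·s⁻¹ vs m·s⁻¹).

No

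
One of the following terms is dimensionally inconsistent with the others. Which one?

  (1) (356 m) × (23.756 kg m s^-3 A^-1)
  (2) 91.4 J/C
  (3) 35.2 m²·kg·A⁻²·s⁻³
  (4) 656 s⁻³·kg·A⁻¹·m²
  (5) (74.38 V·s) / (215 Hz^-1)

(3)

Dimensions:
  (1) [m] · [kg·m·s⁻³·A⁻¹] = kg·m²·s⁻³·A⁻¹
  (2) J·C⁻¹ = N·m·(s·A)⁻¹ = kg·m²·s⁻³·A⁻¹
  (3) kg·m²·s⁻³·A⁻²
  (4) kg·m²·s⁻³·A⁻¹
  (5) [kg·m²·s⁻²·A⁻¹] / [s] = kg·m²·s⁻³·A⁻¹
All reduce to kg·m²·s⁻³·A⁻¹ except (3), which is kg·m²·s⁻³·A⁻².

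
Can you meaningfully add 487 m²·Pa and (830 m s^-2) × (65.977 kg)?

Yes

Reduce each to base SI dimensions:
  487 m²·Pa:  Pa·m² = N·m⁻²·m² = kg·m·s⁻²
  (830 m s^-2) × (65.977 kg):  [m·s⁻²] · [kg] = kg·m·s⁻²
Both are kg·m·s⁻², so they have the same dimensions and can be added.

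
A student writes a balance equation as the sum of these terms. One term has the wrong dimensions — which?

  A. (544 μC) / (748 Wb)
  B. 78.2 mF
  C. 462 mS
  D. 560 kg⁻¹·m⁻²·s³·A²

Expand each in SI base units:
  A. [s·A] / [kg·m²·s⁻²·A⁻¹] = kg⁻¹·m⁻²·s³·A²
  B. F = C·V⁻¹ = kg⁻¹·m⁻²·s⁴·A²
  C. S = Ω⁻¹ = kg⁻¹·m⁻²·s³·A²
  D. kg⁻¹·m⁻²·s³·A²
All reduce to kg⁻¹·m⁻²·s³·A² except B., which is kg⁻¹·m⁻²·s⁴·A².

B.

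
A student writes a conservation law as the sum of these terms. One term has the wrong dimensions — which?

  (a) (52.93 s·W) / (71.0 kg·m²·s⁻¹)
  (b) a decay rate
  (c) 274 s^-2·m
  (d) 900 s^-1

(c)

In SI base units:
  (a) [kg·m²·s⁻²] / [kg·m²·s⁻¹] = s⁻¹
  (b) [decay rate] = s⁻¹
  (c) m·s⁻²
  (d) s⁻¹
All reduce to s⁻¹ except (c), which is m·s⁻².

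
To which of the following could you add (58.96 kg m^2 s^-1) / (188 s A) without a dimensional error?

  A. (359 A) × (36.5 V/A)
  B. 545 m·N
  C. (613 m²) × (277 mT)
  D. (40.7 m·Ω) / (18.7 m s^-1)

Reference: [kg·m²·s⁻¹] / [s·A] = kg·m²·s⁻²·A⁻¹.
Each option:
  A. [A] · [kg·m²·s⁻³·A⁻²] = kg·m²·s⁻³·A⁻¹
  B. N·m = kg·m·s⁻²·m = kg·m²·s⁻²
  C. [m²] · [kg·s⁻²·A⁻¹] = kg·m²·s⁻²·A⁻¹  ← same
  D. [kg·m³·s⁻³·A⁻²] / [m·s⁻¹] = kg·m²·s⁻²·A⁻²
Only C. matches kg·m²·s⁻²·A⁻¹.

C.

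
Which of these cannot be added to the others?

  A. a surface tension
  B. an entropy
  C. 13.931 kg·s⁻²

Expand each in SI base units:
  A. [surface tension] = kg·s⁻²
  B. [entropy] = kg·m²·s⁻²·K⁻¹
  C. kg·s⁻²
All reduce to kg·s⁻² except B., which is kg·m²·s⁻²·K⁻¹.

B.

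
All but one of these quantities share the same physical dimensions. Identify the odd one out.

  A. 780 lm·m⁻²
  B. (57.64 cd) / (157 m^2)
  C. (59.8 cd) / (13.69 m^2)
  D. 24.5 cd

Expand each in SI base units:
  A. lm·m⁻² = cd·m⁻² = m⁻²·cd
  B. [cd] / [m²] = m⁻²·cd
  C. [cd] / [m²] = m⁻²·cd
  D. cd
All reduce to m⁻²·cd except D., which is cd.

D.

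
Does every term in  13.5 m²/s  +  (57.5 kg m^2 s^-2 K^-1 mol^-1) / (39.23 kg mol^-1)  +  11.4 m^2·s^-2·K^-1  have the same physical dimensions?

Work out the base dimensions of each:
  13.5 m²/s:  m²·s⁻¹
  (57.5 kg m^2 s^-2 K^-1 mol^-1) / (39.23 kg mol^-1):  [kg·m²·s⁻²·K⁻¹·mol⁻¹] / [kg·mol⁻¹] = m²·s⁻²·K⁻¹
  11.4 m^2·s^-2·K^-1:  m²·s⁻²·K⁻¹
The terms do not share a single dimension (m²·s⁻²·K⁻¹ vs m²·s⁻¹).

No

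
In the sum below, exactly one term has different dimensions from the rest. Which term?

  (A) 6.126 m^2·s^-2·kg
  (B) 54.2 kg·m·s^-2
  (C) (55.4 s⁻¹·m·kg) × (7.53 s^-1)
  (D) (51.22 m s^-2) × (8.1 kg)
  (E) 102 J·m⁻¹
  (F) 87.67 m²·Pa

Dimensions:
  (A) kg·m²·s⁻²
  (B) kg·m·s⁻²
  (C) [kg·m·s⁻¹] · [s⁻¹] = kg·m·s⁻²
  (D) [m·s⁻²] · [kg] = kg·m·s⁻²
  (E) J·m⁻¹ = N·m·m⁻¹ = kg·m·s⁻²
  (F) Pa·m² = N·m⁻²·m² = kg·m·s⁻²
All reduce to kg·m·s⁻² except (A), which is kg·m²·s⁻².

(A)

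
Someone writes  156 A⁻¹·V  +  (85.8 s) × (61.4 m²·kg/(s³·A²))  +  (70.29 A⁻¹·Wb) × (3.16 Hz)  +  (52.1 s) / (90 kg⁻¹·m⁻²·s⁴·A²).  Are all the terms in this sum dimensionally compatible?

In SI base units:
  156 A⁻¹·V:  V·A⁻¹ = J·C⁻¹·A⁻¹ = kg·m²·s⁻³·A⁻²
  (85.8 s) × (61.4 m²·kg/(s³·A²)):  [s] · [kg·m²·s⁻³·A⁻²] = kg·m²·s⁻²·A⁻²
  (70.29 A⁻¹·Wb) × (3.16 Hz):  [kg·m²·s⁻²·A⁻²] · [s⁻¹] = kg·m²·s⁻³·A⁻²
  (52.1 s) / (90 kg⁻¹·m⁻²·s⁴·A²):  [s] / [kg⁻¹·m⁻²·s⁴·A²] = kg·m²·s⁻³·A⁻²
The terms do not share a single dimension (kg·m²·s⁻²·A⁻² vs kg·m²·s⁻³·A⁻²).

No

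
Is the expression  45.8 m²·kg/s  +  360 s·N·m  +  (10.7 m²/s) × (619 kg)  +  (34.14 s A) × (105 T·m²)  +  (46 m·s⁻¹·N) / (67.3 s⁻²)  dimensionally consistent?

Work out the base dimensions of each:
  45.8 m²·kg/s:  kg·m²·s⁻¹
  360 s·N·m:  N·m·s = kg·m·s⁻²·m·s = kg·m²·s⁻¹
  (10.7 m²/s) × (619 kg):  [m²·s⁻¹] · [kg] = kg·m²·s⁻¹
  (34.14 s A) × (105 T·m²):  [s·A] · [kg·m²·s⁻²·A⁻¹] = kg·m²·s⁻¹
  (46 m·s⁻¹·N) / (67.3 s⁻²):  [kg·m²·s⁻³] / [s⁻²] = kg·m²·s⁻¹
Every term reduces to kg·m²·s⁻¹.

Yes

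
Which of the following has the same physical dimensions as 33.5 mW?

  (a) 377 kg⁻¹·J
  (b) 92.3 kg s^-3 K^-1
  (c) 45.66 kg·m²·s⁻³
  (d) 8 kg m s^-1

Reference: W = J·s⁻¹ = kg·m²·s⁻³.
Each option:
  (a) J·kg⁻¹ = N·m·kg⁻¹ = m²·s⁻²
  (b) kg·s⁻³·K⁻¹
  (c) kg·m²·s⁻³  ← same
  (d) kg·m·s⁻¹
Only (c) matches kg·m²·s⁻³.

(c)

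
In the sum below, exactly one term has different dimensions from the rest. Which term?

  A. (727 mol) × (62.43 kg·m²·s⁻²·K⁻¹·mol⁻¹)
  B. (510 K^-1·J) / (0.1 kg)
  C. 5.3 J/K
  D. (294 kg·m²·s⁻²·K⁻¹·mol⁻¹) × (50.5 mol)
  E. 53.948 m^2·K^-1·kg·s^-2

B.

Dimensions:
  A. [mol] · [kg·m²·s⁻²·K⁻¹·mol⁻¹] = kg·m²·s⁻²·K⁻¹
  B. [kg·m²·s⁻²·K⁻¹] / [kg] = m²·s⁻²·K⁻¹
  C. J·K⁻¹ = N·m·K⁻¹ = kg·m²·s⁻²·K⁻¹
  D. [kg·m²·s⁻²·K⁻¹·mol⁻¹] · [mol] = kg·m²·s⁻²·K⁻¹
  E. kg·m²·s⁻²·K⁻¹
All reduce to kg·m²·s⁻²·K⁻¹ except B., which is m²·s⁻²·K⁻¹.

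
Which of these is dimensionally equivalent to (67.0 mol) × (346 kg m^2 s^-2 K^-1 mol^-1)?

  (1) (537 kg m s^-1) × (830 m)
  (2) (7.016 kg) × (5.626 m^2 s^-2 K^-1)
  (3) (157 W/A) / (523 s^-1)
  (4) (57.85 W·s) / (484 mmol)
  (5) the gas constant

(2)

Reference: [mol] · [kg·m²·s⁻²·K⁻¹·mol⁻¹] = kg·m²·s⁻²·K⁻¹.
Each option:
  (1) [kg·m·s⁻¹] · [m] = kg·m²·s⁻¹
  (2) [kg] · [m²·s⁻²·K⁻¹] = kg·m²·s⁻²·K⁻¹  ← same
  (3) [kg·m²·s⁻³·A⁻¹] / [s⁻¹] = kg·m²·s⁻²·A⁻¹
  (4) [kg·m²·s⁻²] / [mol] = kg·m²·s⁻²·mol⁻¹
  (5) [gas constant] = kg·m²·s⁻²·K⁻¹·mol⁻¹
Only (2) matches kg·m²·s⁻²·K⁻¹.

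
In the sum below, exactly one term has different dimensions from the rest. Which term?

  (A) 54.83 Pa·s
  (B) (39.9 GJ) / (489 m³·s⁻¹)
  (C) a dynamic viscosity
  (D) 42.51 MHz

Reduce each to base SI dimensions:
  (A) Pa·s = N·m⁻²·s = kg·m⁻¹·s⁻¹
  (B) [kg·m²·s⁻²] / [m³·s⁻¹] = kg·m⁻¹·s⁻¹
  (C) [dynamic viscosity] = kg·m⁻¹·s⁻¹
  (D) Hz = s⁻¹
All reduce to kg·m⁻¹·s⁻¹ except (D), which is s⁻¹.

(D)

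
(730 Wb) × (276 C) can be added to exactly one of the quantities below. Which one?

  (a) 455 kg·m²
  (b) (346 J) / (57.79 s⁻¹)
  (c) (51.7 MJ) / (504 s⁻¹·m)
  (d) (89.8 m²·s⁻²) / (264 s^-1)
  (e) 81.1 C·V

Reference: [kg·m²·s⁻²·A⁻¹] · [s·A] = kg·m²·s⁻¹.
Each option:
  (a) kg·m²
  (b) [kg·m²·s⁻²] / [s⁻¹] = kg·m²·s⁻¹  ← same
  (c) [kg·m²·s⁻²] / [m·s⁻¹] = kg·m·s⁻¹
  (d) [m²·s⁻²] / [s⁻¹] = m²·s⁻¹
  (e) C·V = s·A·J·C⁻¹ = kg·m²·s⁻²
Only (b) matches kg·m²·s⁻¹.

(b)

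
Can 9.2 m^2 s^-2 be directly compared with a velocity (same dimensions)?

Work out the base dimensions of each:
  9.2 m^2 s^-2:  m²·s⁻²
  a velocity:  [velocity] = m·s⁻¹
m²·s⁻² ≠ m·s⁻¹, so they cannot be added.

No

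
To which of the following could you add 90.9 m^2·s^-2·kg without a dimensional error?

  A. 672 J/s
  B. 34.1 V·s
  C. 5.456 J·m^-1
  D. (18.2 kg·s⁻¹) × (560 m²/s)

D.

Reference: kg·m²·s⁻².
Each option:
  A. J·s⁻¹ = N·m·s⁻¹ = kg·m²·s⁻³
  B. V·s = J·C⁻¹·s = kg·m²·s⁻²·A⁻¹
  C. J·m⁻¹ = N·m·m⁻¹ = kg·m·s⁻²
  D. [kg·s⁻¹] · [m²·s⁻¹] = kg·m²·s⁻²  ← same
Only D. matches kg·m²·s⁻².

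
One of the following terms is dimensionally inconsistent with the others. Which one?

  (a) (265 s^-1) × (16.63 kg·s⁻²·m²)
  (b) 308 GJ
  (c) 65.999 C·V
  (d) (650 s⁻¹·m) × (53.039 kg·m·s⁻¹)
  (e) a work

(a)

Reduce each to base SI dimensions:
  (a) [s⁻¹] · [kg·m²·s⁻²] = kg·m²·s⁻³
  (b) J = N·m = kg·m²·s⁻²
  (c) C·V = s·A·J·C⁻¹ = kg·m²·s⁻²
  (d) [m·s⁻¹] · [kg·m·s⁻¹] = kg·m²·s⁻²
  (e) [work] = kg·m²·s⁻²
All reduce to kg·m²·s⁻² except (a), which is kg·m²·s⁻³.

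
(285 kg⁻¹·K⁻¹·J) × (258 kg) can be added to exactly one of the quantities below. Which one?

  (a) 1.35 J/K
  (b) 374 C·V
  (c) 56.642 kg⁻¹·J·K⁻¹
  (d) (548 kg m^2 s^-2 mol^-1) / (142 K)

(a)

Reference: [m²·s⁻²·K⁻¹] · [kg] = kg·m²·s⁻²·K⁻¹.
Each option:
  (a) J·K⁻¹ = N·m·K⁻¹ = kg·m²·s⁻²·K⁻¹  ← same
  (b) C·V = s·A·J·C⁻¹ = kg·m²·s⁻²
  (c) J·kg⁻¹·K⁻¹ = N·m·kg⁻¹·K⁻¹ = m²·s⁻²·K⁻¹
  (d) [kg·m²·s⁻²·mol⁻¹] / [K] = kg·m²·s⁻²·K⁻¹·mol⁻¹
Only (a) matches kg·m²·s⁻²·K⁻¹.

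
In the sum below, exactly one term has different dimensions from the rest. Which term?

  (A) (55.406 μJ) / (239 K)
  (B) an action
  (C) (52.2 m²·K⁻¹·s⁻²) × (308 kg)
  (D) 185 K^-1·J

Expand each in SI base units:
  (A) [kg·m²·s⁻²] / [K] = kg·m²·s⁻²·K⁻¹
  (B) [action] = kg·m²·s⁻¹
  (C) [m²·s⁻²·K⁻¹] · [kg] = kg·m²·s⁻²·K⁻¹
  (D) J·K⁻¹ = N·m·K⁻¹ = kg·m²·s⁻²·K⁻¹
All reduce to kg·m²·s⁻²·K⁻¹ except (B), which is kg·m²·s⁻¹.

(B)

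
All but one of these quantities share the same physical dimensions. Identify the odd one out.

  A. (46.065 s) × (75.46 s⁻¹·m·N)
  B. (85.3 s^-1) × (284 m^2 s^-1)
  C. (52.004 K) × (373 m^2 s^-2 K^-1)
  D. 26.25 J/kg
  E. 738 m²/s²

A.

Dimensions:
  A. [s] · [kg·m²·s⁻³] = kg·m²·s⁻²
  B. [s⁻¹] · [m²·s⁻¹] = m²·s⁻²
  C. [K] · [m²·s⁻²·K⁻¹] = m²·s⁻²
  D. J·kg⁻¹ = N·m·kg⁻¹ = m²·s⁻²
  E. m²·s⁻²
All reduce to m²·s⁻² except A., which is kg·m²·s⁻².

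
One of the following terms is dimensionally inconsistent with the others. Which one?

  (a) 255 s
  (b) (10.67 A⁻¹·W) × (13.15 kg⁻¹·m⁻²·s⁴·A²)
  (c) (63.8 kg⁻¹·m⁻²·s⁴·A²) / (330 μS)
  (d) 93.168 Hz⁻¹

(b)

Work out the base dimensions of each:
  (a) s
  (b) [kg·m²·s⁻³·A⁻¹] · [kg⁻¹·m⁻²·s⁴·A²] = s·A
  (c) [kg⁻¹·m⁻²·s⁴·A²] / [kg⁻¹·m⁻²·s³·A²] = s
  (d) Hz⁻¹ = (s⁻¹)⁻¹ = s
All reduce to s except (b), which is s·A.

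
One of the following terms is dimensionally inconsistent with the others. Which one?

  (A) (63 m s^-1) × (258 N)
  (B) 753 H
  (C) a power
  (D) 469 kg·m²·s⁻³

In SI base units:
  (A) [m·s⁻¹] · [kg·m·s⁻²] = kg·m²·s⁻³
  (B) H = V·s·A⁻¹ = kg·m²·s⁻²·A⁻²
  (C) [power] = kg·m²·s⁻³
  (D) kg·m²·s⁻³
All reduce to kg·m²·s⁻³ except (B), which is kg·m²·s⁻²·A⁻².

(B)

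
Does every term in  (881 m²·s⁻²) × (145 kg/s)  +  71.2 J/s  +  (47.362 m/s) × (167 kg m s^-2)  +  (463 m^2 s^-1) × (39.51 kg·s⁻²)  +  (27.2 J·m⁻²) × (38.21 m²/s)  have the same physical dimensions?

Reduce each to base SI dimensions:
  (881 m²·s⁻²) × (145 kg/s):  [m²·s⁻²] · [kg·s⁻¹] = kg·m²·s⁻³
  71.2 J/s:  J·s⁻¹ = N·m·s⁻¹ = kg·m²·s⁻³
  (47.362 m/s) × (167 kg m s^-2):  [m·s⁻¹] · [kg·m·s⁻²] = kg·m²·s⁻³
  (463 m^2 s^-1) × (39.51 kg·s⁻²):  [m²·s⁻¹] · [kg·s⁻²] = kg·m²·s⁻³
  (27.2 J·m⁻²) × (38.21 m²/s):  [kg·s⁻²] · [m²·s⁻¹] = kg·m²·s⁻³
Every term reduces to kg·m²·s⁻³.

Yes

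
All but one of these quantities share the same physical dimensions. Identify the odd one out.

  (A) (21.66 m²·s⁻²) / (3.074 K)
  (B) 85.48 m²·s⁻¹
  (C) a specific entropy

(B)

Expand each in SI base units:
  (A) [m²·s⁻²] / [K] = m²·s⁻²·K⁻¹
  (B) m²·s⁻¹
  (C) [specific entropy] = m²·s⁻²·K⁻¹
All reduce to m²·s⁻²·K⁻¹ except (B), which is m²·s⁻¹.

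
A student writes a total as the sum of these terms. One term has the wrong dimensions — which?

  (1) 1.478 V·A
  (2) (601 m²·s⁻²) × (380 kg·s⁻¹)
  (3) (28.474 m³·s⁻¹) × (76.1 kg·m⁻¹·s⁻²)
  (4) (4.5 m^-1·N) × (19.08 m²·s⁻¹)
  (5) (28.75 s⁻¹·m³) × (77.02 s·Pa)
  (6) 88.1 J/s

Reduce each to base SI dimensions:
  (1) V·A = J·C⁻¹·A = kg·m²·s⁻³
  (2) [m²·s⁻²] · [kg·s⁻¹] = kg·m²·s⁻³
  (3) [m³·s⁻¹] · [kg·m⁻¹·s⁻²] = kg·m²·s⁻³
  (4) [kg·s⁻²] · [m²·s⁻¹] = kg·m²·s⁻³
  (5) [m³·s⁻¹] · [kg·m⁻¹·s⁻¹] = kg·m²·s⁻²
  (6) J·s⁻¹ = N·m·s⁻¹ = kg·m²·s⁻³
All reduce to kg·m²·s⁻³ except (5), which is kg·m²·s⁻².

(5)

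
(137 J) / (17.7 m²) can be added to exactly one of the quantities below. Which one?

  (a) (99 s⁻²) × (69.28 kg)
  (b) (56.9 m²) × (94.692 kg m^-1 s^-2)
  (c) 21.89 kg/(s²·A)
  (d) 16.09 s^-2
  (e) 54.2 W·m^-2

Reference: [kg·m²·s⁻²] / [m²] = kg·s⁻².
Each option:
  (a) [s⁻²] · [kg] = kg·s⁻²  ← same
  (b) [m²] · [kg·m⁻¹·s⁻²] = kg·m·s⁻²
  (c) kg·s⁻²·A⁻¹
  (d) s⁻²
  (e) W·m⁻² = J·s⁻¹·m⁻² = kg·s⁻³
Only (a) matches kg·s⁻².

(a)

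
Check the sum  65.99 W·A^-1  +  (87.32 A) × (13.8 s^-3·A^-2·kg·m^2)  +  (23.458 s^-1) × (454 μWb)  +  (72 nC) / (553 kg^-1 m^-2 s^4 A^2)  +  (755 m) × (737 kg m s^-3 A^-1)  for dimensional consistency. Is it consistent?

In SI base units:
  65.99 W·A^-1:  W·A⁻¹ = J·s⁻¹·A⁻¹ = kg·m²·s⁻³·A⁻¹
  (87.32 A) × (13.8 s^-3·A^-2·kg·m^2):  [A] · [kg·m²·s⁻³·A⁻²] = kg·m²·s⁻³·A⁻¹
  (23.458 s^-1) × (454 μWb):  [s⁻¹] · [kg·m²·s⁻²·A⁻¹] = kg·m²·s⁻³·A⁻¹
  (72 nC) / (553 kg^-1 m^-2 s^4 A^2):  [s·A] / [kg⁻¹·m⁻²·s⁴·A²] = kg·m²·s⁻³·A⁻¹
  (755 m) × (737 kg m s^-3 A^-1):  [m] · [kg·m·s⁻³·A⁻¹] = kg·m²·s⁻³·A⁻¹
Every term reduces to kg·m²·s⁻³·A⁻¹.

Yes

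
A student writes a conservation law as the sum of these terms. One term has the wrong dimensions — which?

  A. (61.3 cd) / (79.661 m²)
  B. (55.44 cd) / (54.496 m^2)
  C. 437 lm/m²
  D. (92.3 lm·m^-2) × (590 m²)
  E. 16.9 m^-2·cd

Work out the base dimensions of each:
  A. [cd] / [m²] = m⁻²·cd
  B. [cd] / [m²] = m⁻²·cd
  C. lm·m⁻² = cd·m⁻² = m⁻²·cd
  D. [m⁻²·cd] · [m²] = cd
  E. cd·m⁻² = m⁻²·cd
All reduce to m⁻²·cd except D., which is cd.

D.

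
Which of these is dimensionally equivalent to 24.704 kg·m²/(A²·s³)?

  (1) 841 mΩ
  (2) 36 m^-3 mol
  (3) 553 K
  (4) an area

(1)

Reference: kg·m²·s⁻³·A⁻².
Each option:
  (1) Ω = V·A⁻¹ = kg·m²·s⁻³·A⁻²  ← same
  (2) m⁻³·mol
  (3) K
  (4) [area] = m²
Only (1) matches kg·m²·s⁻³·A⁻².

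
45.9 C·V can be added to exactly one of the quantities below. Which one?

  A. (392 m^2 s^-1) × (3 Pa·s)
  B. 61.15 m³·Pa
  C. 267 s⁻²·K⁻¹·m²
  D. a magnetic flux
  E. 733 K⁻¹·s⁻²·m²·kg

Reference: C·V = s·A·J·C⁻¹ = kg·m²·s⁻².
Each option:
  A. [m²·s⁻¹] · [kg·m⁻¹·s⁻¹] = kg·m·s⁻²
  B. Pa·m³ = N·m⁻²·m³ = kg·m²·s⁻²  ← same
  C. m²·s⁻²·K⁻¹
  D. [magnetic flux] = kg·m²·s⁻²·A⁻¹
  E. kg·m²·s⁻²·K⁻¹
Only B. matches kg·m²·s⁻².

B.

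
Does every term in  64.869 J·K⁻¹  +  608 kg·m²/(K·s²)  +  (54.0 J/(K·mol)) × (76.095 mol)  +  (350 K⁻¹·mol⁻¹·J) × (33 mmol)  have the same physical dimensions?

Dimensions:
  64.869 J·K⁻¹:  J·K⁻¹ = N·m·K⁻¹ = kg·m²·s⁻²·K⁻¹
  608 kg·m²/(K·s²):  kg·m²·s⁻²·K⁻¹
  (54.0 J/(K·mol)) × (76.095 mol):  [kg·m²·s⁻²·K⁻¹·mol⁻¹] · [mol] = kg·m²·s⁻²·K⁻¹
  (350 K⁻¹·mol⁻¹·J) × (33 mmol):  [kg·m²·s⁻²·K⁻¹·mol⁻¹] · [mol] = kg·m²·s⁻²·K⁻¹
Every term reduces to kg·m²·s⁻²·K⁻¹.

Yes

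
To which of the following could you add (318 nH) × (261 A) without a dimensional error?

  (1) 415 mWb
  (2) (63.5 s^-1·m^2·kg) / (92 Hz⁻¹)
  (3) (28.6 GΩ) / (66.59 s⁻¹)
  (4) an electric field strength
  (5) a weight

(1)

Reference: [kg·m²·s⁻²·A⁻²] · [A] = kg·m²·s⁻²·A⁻¹.
Each option:
  (1) Wb = V·s = kg·m²·s⁻²·A⁻¹  ← same
  (2) [kg·m²·s⁻¹] / [s] = kg·m²·s⁻²
  (3) [kg·m²·s⁻³·A⁻²] / [s⁻¹] = kg·m²·s⁻²·A⁻²
  (4) [electric field strength] = kg·m·s⁻³·A⁻¹
  (5) [weight] = kg·m·s⁻²
Only (1) matches kg·m²·s⁻²·A⁻¹.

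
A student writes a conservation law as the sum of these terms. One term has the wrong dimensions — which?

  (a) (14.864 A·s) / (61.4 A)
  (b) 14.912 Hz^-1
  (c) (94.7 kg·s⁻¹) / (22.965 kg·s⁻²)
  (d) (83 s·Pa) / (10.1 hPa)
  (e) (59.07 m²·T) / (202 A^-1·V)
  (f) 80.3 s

Dimensions:
  (a) [s·A] / [A] = s
  (b) Hz⁻¹ = (s⁻¹)⁻¹ = s
  (c) [kg·s⁻¹] / [kg·s⁻²] = s
  (d) [kg·m⁻¹·s⁻¹] / [kg·m⁻¹·s⁻²] = s
  (e) [kg·m²·s⁻²·A⁻¹] / [kg·m²·s⁻³·A⁻²] = s·A
  (f) s
All reduce to s except (e), which is s·A.

(e)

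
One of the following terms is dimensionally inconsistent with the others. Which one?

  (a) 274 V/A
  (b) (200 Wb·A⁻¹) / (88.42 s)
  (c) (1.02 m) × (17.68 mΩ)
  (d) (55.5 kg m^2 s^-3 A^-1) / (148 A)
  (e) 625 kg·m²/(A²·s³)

(c)

Work out the base dimensions of each:
  (a) V·A⁻¹ = J·C⁻¹·A⁻¹ = kg·m²·s⁻³·A⁻²
  (b) [kg·m²·s⁻²·A⁻²] / [s] = kg·m²·s⁻³·A⁻²
  (c) [m] · [kg·m²·s⁻³·A⁻²] = kg·m³·s⁻³·A⁻²
  (d) [kg·m²·s⁻³·A⁻¹] / [A] = kg·m²·s⁻³·A⁻²
  (e) kg·m²·s⁻³·A⁻²
All reduce to kg·m²·s⁻³·A⁻² except (c), which is kg·m³·s⁻³·A⁻².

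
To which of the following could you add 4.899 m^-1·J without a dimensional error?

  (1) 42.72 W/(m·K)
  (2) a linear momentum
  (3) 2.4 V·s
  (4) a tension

(4)

Reference: J·m⁻¹ = N·m·m⁻¹ = kg·m·s⁻².
Each option:
  (1) W·m⁻¹·K⁻¹ = J·s⁻¹·m⁻¹·K⁻¹ = kg·m·s⁻³·K⁻¹
  (2) [linear momentum] = kg·m·s⁻¹
  (3) V·s = J·C⁻¹·s = kg·m²·s⁻²·A⁻¹
  (4) [tension] = kg·m·s⁻²  ← same
Only (4) matches kg·m·s⁻².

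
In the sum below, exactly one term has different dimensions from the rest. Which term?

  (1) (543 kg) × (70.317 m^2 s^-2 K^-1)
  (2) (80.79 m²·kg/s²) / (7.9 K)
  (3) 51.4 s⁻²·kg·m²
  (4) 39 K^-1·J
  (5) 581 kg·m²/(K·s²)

In SI base units:
  (1) [kg] · [m²·s⁻²·K⁻¹] = kg·m²·s⁻²·K⁻¹
  (2) [kg·m²·s⁻²] / [K] = kg·m²·s⁻²·K⁻¹
  (3) kg·m²·s⁻²
  (4) J·K⁻¹ = N·m·K⁻¹ = kg·m²·s⁻²·K⁻¹
  (5) kg·m²·s⁻²·K⁻¹
All reduce to kg·m²·s⁻²·K⁻¹ except (3), which is kg·m²·s⁻².

(3)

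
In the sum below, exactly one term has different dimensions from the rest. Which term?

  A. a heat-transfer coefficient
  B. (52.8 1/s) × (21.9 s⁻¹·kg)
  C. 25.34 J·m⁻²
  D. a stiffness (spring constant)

A.

Reduce each to base SI dimensions:
  A. [heat-transfer coefficient] = kg·s⁻³·K⁻¹
  B. [s⁻¹] · [kg·s⁻¹] = kg·s⁻²
  C. J·m⁻² = N·m·m⁻² = kg·s⁻²
  D. [stiffness (spring constant)] = kg·s⁻²
All reduce to kg·s⁻² except A., which is kg·s⁻³·K⁻¹.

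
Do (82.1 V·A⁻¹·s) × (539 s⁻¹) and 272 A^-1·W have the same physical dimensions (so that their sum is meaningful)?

No

Expand each in SI base units:
  (82.1 V·A⁻¹·s) × (539 s⁻¹):  [kg·m²·s⁻²·A⁻²] · [s⁻¹] = kg·m²·s⁻³·A⁻²
  272 A^-1·W:  W·A⁻¹ = J·s⁻¹·A⁻¹ = kg·m²·s⁻³·A⁻¹
kg·m²·s⁻³·A⁻² ≠ kg·m²·s⁻³·A⁻¹, so they cannot be added.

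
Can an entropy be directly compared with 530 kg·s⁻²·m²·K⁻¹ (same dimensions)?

Yes

Expand each in SI base units:
  an entropy:  [entropy] = kg·m²·s⁻²·K⁻¹
  530 kg·s⁻²·m²·K⁻¹:  kg·m²·s⁻²·K⁻¹
Both are kg·m²·s⁻²·K⁻¹, so they have the same dimensions and can be added.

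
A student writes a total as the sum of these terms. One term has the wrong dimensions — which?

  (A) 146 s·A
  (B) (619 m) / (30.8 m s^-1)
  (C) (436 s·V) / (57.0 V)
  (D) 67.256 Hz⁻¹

(A)

Expand each in SI base units:
  (A) A·s = s·A
  (B) [m] / [m·s⁻¹] = s
  (C) [kg·m²·s⁻²·A⁻¹] / [kg·m²·s⁻³·A⁻¹] = s
  (D) Hz⁻¹ = (s⁻¹)⁻¹ = s
All reduce to s except (A), which is s·A.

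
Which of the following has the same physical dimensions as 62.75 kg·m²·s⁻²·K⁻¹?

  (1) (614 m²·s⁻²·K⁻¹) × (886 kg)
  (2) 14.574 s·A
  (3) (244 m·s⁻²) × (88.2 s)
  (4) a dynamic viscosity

Reference: kg·m²·s⁻²·K⁻¹.
Each option:
  (1) [m²·s⁻²·K⁻¹] · [kg] = kg·m²·s⁻²·K⁻¹  ← same
  (2) s·A
  (3) [m·s⁻²] · [s] = m·s⁻¹
  (4) [dynamic viscosity] = kg·m⁻¹·s⁻¹
Only (1) matches kg·m²·s⁻²·K⁻¹.

(1)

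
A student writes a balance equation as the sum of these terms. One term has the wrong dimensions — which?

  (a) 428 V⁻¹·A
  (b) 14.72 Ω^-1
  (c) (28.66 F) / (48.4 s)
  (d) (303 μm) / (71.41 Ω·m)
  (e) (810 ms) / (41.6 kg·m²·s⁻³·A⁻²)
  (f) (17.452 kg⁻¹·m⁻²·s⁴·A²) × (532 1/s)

(e)

Reduce each to base SI dimensions:
  (a) A·V⁻¹ = A·(J·C⁻¹)⁻¹ = kg⁻¹·m⁻²·s³·A²
  (b) Ω⁻¹ = (V·A⁻¹)⁻¹ = kg⁻¹·m⁻²·s³·A²
  (c) [kg⁻¹·m⁻²·s⁴·A²] / [s] = kg⁻¹·m⁻²·s³·A²
  (d) [m] / [kg·m³·s⁻³·A⁻²] = kg⁻¹·m⁻²·s³·A²
  (e) [s] / [kg·m²·s⁻³·A⁻²] = kg⁻¹·m⁻²·s⁴·A²
  (f) [kg⁻¹·m⁻²·s⁴·A²] · [s⁻¹] = kg⁻¹·m⁻²·s³·A²
All reduce to kg⁻¹·m⁻²·s³·A² except (e), which is kg⁻¹·m⁻²·s⁴·A².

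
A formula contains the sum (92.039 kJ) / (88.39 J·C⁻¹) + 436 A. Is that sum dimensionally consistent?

Dimensions:
  (92.039 kJ) / (88.39 J·C⁻¹):  [kg·m²·s⁻²] / [kg·m²·s⁻³·A⁻¹] = s·A
  436 A:  A
s·A ≠ A, so they cannot be added.

No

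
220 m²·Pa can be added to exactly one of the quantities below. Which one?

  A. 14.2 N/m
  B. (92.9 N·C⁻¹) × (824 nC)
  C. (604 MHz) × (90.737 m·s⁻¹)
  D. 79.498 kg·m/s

Reference: Pa·m² = N·m⁻²·m² = kg·m·s⁻².
Each option:
  A. N·m⁻¹ = kg·m·s⁻²·m⁻¹ = kg·s⁻²
  B. [kg·m·s⁻³·A⁻¹] · [s·A] = kg·m·s⁻²  ← same
  C. [s⁻¹] · [m·s⁻¹] = m·s⁻²
  D. kg·m·s⁻¹
Only B. matches kg·m·s⁻².

B.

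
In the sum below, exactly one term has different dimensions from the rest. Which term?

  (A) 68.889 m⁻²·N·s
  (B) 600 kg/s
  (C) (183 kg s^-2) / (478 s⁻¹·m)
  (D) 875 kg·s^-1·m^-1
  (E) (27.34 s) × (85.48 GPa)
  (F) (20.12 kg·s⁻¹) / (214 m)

Dimensions:
  (A) N·s·m⁻² = kg·m·s⁻²·s·m⁻² = kg·m⁻¹·s⁻¹
  (B) kg·s⁻¹
  (C) [kg·s⁻²] / [m·s⁻¹] = kg·m⁻¹·s⁻¹
  (D) kg·m⁻¹·s⁻¹
  (E) [s] · [kg·m⁻¹·s⁻²] = kg·m⁻¹·s⁻¹
  (F) [kg·s⁻¹] / [m] = kg·m⁻¹·s⁻¹
All reduce to kg·m⁻¹·s⁻¹ except (B), which is kg·s⁻¹.

(B)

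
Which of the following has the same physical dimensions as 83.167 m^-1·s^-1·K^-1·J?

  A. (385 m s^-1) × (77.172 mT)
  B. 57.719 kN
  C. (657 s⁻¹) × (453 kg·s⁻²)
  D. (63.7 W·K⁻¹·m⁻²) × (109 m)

Reference: J·s⁻¹·m⁻¹·K⁻¹ = N·m·s⁻¹·m⁻¹·K⁻¹ = kg·m·s⁻³·K⁻¹.
Each option:
  A. [m·s⁻¹] · [kg·s⁻²·A⁻¹] = kg·m·s⁻³·A⁻¹
  B. N = kg·m·s⁻²
  C. [s⁻¹] · [kg·s⁻²] = kg·s⁻³
  D. [kg·s⁻³·K⁻¹] · [m] = kg·m·s⁻³·K⁻¹  ← same
Only D. matches kg·m·s⁻³·K⁻¹.

D.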